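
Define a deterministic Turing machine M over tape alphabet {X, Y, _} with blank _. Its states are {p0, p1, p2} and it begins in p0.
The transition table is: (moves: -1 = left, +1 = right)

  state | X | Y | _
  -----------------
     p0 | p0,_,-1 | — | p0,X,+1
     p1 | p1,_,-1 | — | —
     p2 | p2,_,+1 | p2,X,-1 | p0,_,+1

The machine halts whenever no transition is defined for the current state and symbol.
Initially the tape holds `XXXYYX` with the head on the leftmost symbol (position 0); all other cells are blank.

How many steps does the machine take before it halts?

21

state=p0 head=0 tape=___[X]XXYYX   (p0,X)→(p0,_,-1)
state=p0 head=-1 tape=__[_]_XXYYX   (p0,_)→(p0,X,+1)
state=p0 head=0 tape=__X[_]XXYYX   (p0,_)→(p0,X,+1)
state=p0 head=1 tape=__XX[X]XYYX   (p0,X)→(p0,_,-1)
state=p0 head=0 tape=__X[X]_XYYX   (p0,X)→(p0,_,-1)
state=p0 head=-1 tape=__[X]__XYYX   (p0,X)→(p0,_,-1)
state=p0 head=-2 tape=_[_]___XYYX   (p0,_)→(p0,X,+1)
state=p0 head=-1 tape=_X[_]__XYYX   (p0,_)→(p0,X,+1)
state=p0 head=0 tape=_XX[_]_XYYX   (p0,_)→(p0,X,+1)
state=p0 head=1 tape=_XXX[_]XYYX   (p0,_)→(p0,X,+1)
state=p0 head=2 tape=_XXXX[X]YYX   (p0,X)→(p0,_,-1)
state=p0 head=1 tape=_XXX[X]_YYX   (p0,X)→(p0,_,-1)
state=p0 head=0 tape=_XX[X]__YYX   (p0,X)→(p0,_,-1)
state=p0 head=-1 tape=_X[X]___YYX   (p0,X)→(p0,_,-1)
state=p0 head=-2 tape=_[X]____YYX   (p0,X)→(p0,_,-1)
state=p0 head=-3 tape=[_]_____YYX   (p0,_)→(p0,X,+1)
state=p0 head=-2 tape=X[_]____YYX   (p0,_)→(p0,X,+1)
state=p0 head=-1 tape=XX[_]___YYX   (p0,_)→(p0,X,+1)
state=p0 head=0 tape=XXX[_]__YYX   (p0,_)→(p0,X,+1)
state=p0 head=1 tape=XXXX[_]_YYX   (p0,_)→(p0,X,+1)
state=p0 head=2 tape=XXXXX[_]YYX   (p0,_)→(p0,X,+1)
state=p0 head=3 tape=XXXXXX[Y]YX
M halts after 21 transitions.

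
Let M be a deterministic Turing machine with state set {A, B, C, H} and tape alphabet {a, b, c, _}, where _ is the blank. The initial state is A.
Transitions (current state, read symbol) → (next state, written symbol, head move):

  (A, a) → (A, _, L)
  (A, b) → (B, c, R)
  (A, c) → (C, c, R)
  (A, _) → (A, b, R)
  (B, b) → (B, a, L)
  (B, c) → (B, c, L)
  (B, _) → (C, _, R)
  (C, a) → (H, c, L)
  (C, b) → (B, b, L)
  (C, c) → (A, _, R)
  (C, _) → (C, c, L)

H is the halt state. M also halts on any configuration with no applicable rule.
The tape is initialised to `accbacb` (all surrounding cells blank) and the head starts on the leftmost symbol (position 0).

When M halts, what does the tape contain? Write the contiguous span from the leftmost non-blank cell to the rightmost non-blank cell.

bbc_cacb

A | _[a]ccbacb   read a → write _, move L, go to A
A | [_]_ccbacb   read _ → write b, move R, go to A
A | b[_]ccbacb   read _ → write b, move R, go to A
A | bb[c]cbacb   read c → write c, move R, go to C
C | bbc[c]bacb   read c → write _, move R, go to A
A | bbc_[b]acb   read b → write c, move R, go to B
B | bbc_c[a]cb
The non-blank tape span at halt is bbc_cacb.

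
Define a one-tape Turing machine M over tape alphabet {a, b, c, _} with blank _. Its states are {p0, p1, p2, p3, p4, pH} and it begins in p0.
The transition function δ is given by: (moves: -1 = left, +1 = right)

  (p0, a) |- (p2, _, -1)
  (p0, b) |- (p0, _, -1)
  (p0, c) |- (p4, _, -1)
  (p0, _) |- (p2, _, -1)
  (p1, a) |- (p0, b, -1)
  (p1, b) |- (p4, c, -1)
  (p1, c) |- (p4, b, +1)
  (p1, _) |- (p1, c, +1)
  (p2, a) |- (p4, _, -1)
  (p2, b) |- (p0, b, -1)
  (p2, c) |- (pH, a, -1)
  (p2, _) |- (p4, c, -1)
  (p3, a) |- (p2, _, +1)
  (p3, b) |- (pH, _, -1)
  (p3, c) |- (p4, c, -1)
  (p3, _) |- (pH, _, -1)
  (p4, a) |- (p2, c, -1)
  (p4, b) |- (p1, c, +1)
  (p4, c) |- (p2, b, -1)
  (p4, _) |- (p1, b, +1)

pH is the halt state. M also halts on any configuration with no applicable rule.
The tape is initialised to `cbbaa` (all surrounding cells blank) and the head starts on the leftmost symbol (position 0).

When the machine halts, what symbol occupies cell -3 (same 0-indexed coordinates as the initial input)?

b

state=p0 head=0 tape=____[c]bbaa   (p0,c)→(p4,_,-1)
state=p4 head=-1 tape=___[_]_bbaa   (p4,_)→(p1,b,+1)
state=p1 head=0 tape=___b[_]bbaa   (p1,_)→(p1,c,+1)
state=p1 head=1 tape=___bc[b]baa   (p1,b)→(p4,c,-1)
state=p4 head=0 tape=___b[c]cbaa   (p4,c)→(p2,b,-1)
state=p2 head=-1 tape=___[b]bcbaa   (p2,b)→(p0,b,-1)
state=p0 head=-2 tape=__[_]bbcbaa   (p0,_)→(p2,_,-1)
state=p2 head=-3 tape=_[_]_bbcbaa   (p2,_)→(p4,c,-1)
state=p4 head=-4 tape=[_]c_bbcbaa   (p4,_)→(p1,b,+1)
state=p1 head=-3 tape=b[c]_bbcbaa   (p1,c)→(p4,b,+1)
state=p4 head=-2 tape=bb[_]bbcbaa   (p4,_)→(p1,b,+1)
state=p1 head=-1 tape=bbb[b]bcbaa   (p1,b)→(p4,c,-1)
state=p4 head=-2 tape=bb[b]cbcbaa   (p4,b)→(p1,c,+1)
state=p1 head=-1 tape=bbc[c]bcbaa   (p1,c)→(p4,b,+1)
state=p4 head=0 tape=bbcb[b]cbaa   (p4,b)→(p1,c,+1)
state=p1 head=1 tape=bbcbc[c]baa   (p1,c)→(p4,b,+1)
state=p4 head=2 tape=bbcbcb[b]aa   (p4,b)→(p1,c,+1)
state=p1 head=3 tape=bbcbcbc[a]a   (p1,a)→(p0,b,-1)
state=p0 head=2 tape=bbcbcb[c]ba   (p0,c)→(p4,_,-1)
state=p4 head=1 tape=bbcbc[b]_ba   (p4,b)→(p1,c,+1)
state=p1 head=2 tape=bbcbcc[_]ba   (p1,_)→(p1,c,+1)
state=p1 head=3 tape=bbcbccc[b]a   (p1,b)→(p4,c,-1)
state=p4 head=2 tape=bbcbcc[c]ca   (p4,c)→(p2,b,-1)
state=p2 head=1 tape=bbcbc[c]bca   (p2,c)→(pH,a,-1)
state=pH head=0 tape=bbcb[c]abca
Cell -3 holds b when M halts.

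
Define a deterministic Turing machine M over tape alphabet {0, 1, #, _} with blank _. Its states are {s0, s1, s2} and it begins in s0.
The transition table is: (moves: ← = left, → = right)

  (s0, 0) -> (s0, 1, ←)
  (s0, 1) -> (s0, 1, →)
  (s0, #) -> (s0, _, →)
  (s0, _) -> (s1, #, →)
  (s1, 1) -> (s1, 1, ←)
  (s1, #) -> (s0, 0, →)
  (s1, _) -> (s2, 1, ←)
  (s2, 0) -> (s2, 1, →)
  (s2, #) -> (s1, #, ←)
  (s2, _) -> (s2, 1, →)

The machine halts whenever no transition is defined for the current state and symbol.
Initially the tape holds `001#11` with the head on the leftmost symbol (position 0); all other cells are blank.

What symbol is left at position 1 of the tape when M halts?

1

s0 | _[0]01#11__   read 0 → write 1, move ←, go to s0
s0 | [_]101#11__   read _ → write #, move →, go to s1
s1 | #[1]01#11__   read 1 → write 1, move ←, go to s1
s1 | [#]101#11__   read # → write 0, move →, go to s0
s0 | 0[1]01#11__   read 1 → write 1, move →, go to s0
s0 | 01[0]1#11__   read 0 → write 1, move ←, go to s0
s0 | 0[1]11#11__   read 1 → write 1, move →, go to s0
s0 | 01[1]1#11__   read 1 → write 1, move →, go to s0
s0 | 011[1]#11__   read 1 → write 1, move →, go to s0
s0 | 0111[#]11__   read # → write _, move →, go to s0
s0 | 0111_[1]1__   read 1 → write 1, move →, go to s0
s0 | 0111_1[1]__   read 1 → write 1, move →, go to s0
s0 | 0111_11[_]_   read _ → write #, move →, go to s1
s1 | 0111_11#[_]   read _ → write 1, move ←, go to s2
s2 | 0111_11[#]1   read # → write #, move ←, go to s1
s1 | 0111_1[1]#1   read 1 → write 1, move ←, go to s1
s1 | 0111_[1]1#1   read 1 → write 1, move ←, go to s1
s1 | 0111[_]11#1   read _ → write 1, move ←, go to s2
s2 | 011[1]111#1
Cell 1 holds 1 when M halts.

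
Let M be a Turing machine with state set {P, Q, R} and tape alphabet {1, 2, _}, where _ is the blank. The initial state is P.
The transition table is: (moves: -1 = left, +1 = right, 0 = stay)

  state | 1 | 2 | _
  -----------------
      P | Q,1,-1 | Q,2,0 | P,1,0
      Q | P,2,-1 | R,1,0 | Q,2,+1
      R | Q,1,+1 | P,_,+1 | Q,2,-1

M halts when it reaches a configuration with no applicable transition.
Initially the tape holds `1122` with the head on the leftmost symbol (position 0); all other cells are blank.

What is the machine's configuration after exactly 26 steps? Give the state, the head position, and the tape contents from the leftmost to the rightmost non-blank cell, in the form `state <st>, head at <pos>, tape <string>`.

P | ____[1]122   read 1 → write 1, move -1, go to Q
Q | ___[_]1122   read _ → write 2, move +1, go to Q
Q | ___2[1]122   read 1 → write 2, move -1, go to P
P | ___[2]2122   read 2 → write 2, move 0, go to Q
Q | ___[2]2122   read 2 → write 1, move 0, go to R
R | ___[1]2122   read 1 → write 1, move +1, go to Q
Q | ___1[2]122   read 2 → write 1, move 0, go to R
R | ___1[1]122   read 1 → write 1, move +1, go to Q
Q | ___11[1]22   read 1 → write 2, move -1, go to P
P | ___1[1]222   read 1 → write 1, move -1, go to Q
Q | ___[1]1222   read 1 → write 2, move -1, go to P
P | __[_]21222   read _ → write 1, move 0, go to P
P | __[1]21222   read 1 → write 1, move -1, go to Q
Q | _[_]121222   read _ → write 2, move +1, go to Q
Q | _2[1]21222   read 1 → write 2, move -1, go to P
P | _[2]221222   read 2 → write 2, move 0, go to Q
Q | _[2]221222   read 2 → write 1, move 0, go to R
R | _[1]221222   read 1 → write 1, move +1, go to Q
Q | _1[2]21222   read 2 → write 1, move 0, go to R
R | _1[1]21222   read 1 → write 1, move +1, go to Q
Q | _11[2]1222   read 2 → write 1, move 0, go to R
R | _11[1]1222   read 1 → write 1, move +1, go to Q
Q | _111[1]222   read 1 → write 2, move -1, go to P
P | _11[1]2222   read 1 → write 1, move -1, go to Q
Q | _1[1]12222   read 1 → write 2, move -1, go to P
P | _[1]212222   read 1 → write 1, move -1, go to Q
Q | [_]1212222
After 26 steps: state Q, head at -4, tape 1212222.

state Q, head at -4, tape 1212222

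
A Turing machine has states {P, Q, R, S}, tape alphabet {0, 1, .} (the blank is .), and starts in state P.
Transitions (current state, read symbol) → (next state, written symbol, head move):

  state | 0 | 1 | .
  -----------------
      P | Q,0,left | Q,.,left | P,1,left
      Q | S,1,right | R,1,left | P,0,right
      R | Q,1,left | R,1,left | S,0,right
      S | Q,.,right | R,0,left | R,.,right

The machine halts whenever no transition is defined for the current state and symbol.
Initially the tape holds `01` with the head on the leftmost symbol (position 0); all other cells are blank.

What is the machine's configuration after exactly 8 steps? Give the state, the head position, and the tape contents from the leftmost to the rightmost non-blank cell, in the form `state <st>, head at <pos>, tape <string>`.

P | .[0]1   read 0 → write 0, move left, go to Q
Q | [.]01   read . → write 0, move right, go to P
P | 0[0]1   read 0 → write 0, move left, go to Q
Q | [0]01   read 0 → write 1, move right, go to S
S | 1[0]1   read 0 → write ., move right, go to Q
Q | 1.[1]   read 1 → write 1, move left, go to R
R | 1[.]1   read . → write 0, move right, go to S
S | 10[1]   read 1 → write 0, move left, go to R
R | 1[0]0
After 8 steps: state R, head at 0, tape 100.

state R, head at 0, tape 100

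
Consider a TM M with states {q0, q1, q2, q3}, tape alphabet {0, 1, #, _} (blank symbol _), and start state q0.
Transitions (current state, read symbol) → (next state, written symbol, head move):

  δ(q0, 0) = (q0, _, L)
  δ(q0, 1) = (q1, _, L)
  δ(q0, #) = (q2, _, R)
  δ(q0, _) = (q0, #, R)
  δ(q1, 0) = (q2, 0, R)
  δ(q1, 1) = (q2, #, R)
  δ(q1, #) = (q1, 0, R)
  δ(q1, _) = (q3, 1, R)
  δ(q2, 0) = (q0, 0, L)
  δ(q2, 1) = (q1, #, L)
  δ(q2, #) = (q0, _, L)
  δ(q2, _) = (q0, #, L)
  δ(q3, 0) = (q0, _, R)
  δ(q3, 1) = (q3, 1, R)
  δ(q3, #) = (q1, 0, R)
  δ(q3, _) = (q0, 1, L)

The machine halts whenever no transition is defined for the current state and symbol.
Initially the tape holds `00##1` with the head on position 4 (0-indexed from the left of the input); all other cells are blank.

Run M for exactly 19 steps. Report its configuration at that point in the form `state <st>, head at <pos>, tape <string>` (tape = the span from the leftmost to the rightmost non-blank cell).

state q0, head at 5, tape 00##011

state=q0 head=4 tape=00##[1]__   (q0,1)→(q1,_,L)
state=q1 head=3 tape=00#[#]___   (q1,#)→(q1,0,R)
state=q1 head=4 tape=00#0[_]__   (q1,_)→(q3,1,R)
state=q3 head=5 tape=00#01[_]_   (q3,_)→(q0,1,L)
state=q0 head=4 tape=00#0[1]1_   (q0,1)→(q1,_,L)
state=q1 head=3 tape=00#[0]_1_   (q1,0)→(q2,0,R)
state=q2 head=4 tape=00#0[_]1_   (q2,_)→(q0,#,L)
state=q0 head=3 tape=00#[0]#1_   (q0,0)→(q0,_,L)
state=q0 head=2 tape=00[#]_#1_   (q0,#)→(q2,_,R)
state=q2 head=3 tape=00_[_]#1_   (q2,_)→(q0,#,L)
state=q0 head=2 tape=00[_]##1_   (q0,_)→(q0,#,R)
state=q0 head=3 tape=00#[#]#1_   (q0,#)→(q2,_,R)
state=q2 head=4 tape=00#_[#]1_   (q2,#)→(q0,_,L)
state=q0 head=3 tape=00#[_]_1_   (q0,_)→(q0,#,R)
state=q0 head=4 tape=00##[_]1_   (q0,_)→(q0,#,R)
state=q0 head=5 tape=00###[1]_   (q0,1)→(q1,_,L)
state=q1 head=4 tape=00##[#]__   (q1,#)→(q1,0,R)
state=q1 head=5 tape=00##0[_]_   (q1,_)→(q3,1,R)
state=q3 head=6 tape=00##01[_]   (q3,_)→(q0,1,L)
state=q0 head=5 tape=00##0[1]1
After 19 steps: state q0, head at 5, tape 00##011.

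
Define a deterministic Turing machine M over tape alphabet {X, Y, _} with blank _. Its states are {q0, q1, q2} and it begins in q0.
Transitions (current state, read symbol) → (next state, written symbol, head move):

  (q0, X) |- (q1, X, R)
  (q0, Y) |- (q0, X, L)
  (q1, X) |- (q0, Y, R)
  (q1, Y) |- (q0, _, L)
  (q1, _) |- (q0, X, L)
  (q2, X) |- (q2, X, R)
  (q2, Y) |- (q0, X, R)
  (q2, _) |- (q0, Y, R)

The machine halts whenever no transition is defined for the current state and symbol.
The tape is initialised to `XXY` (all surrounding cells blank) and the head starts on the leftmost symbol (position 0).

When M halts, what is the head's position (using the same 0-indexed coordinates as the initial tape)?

state=q0 head=0 tape=[X]XY__   (q0,X)→(q1,X,R)
state=q1 head=1 tape=X[X]Y__   (q1,X)→(q0,Y,R)
state=q0 head=2 tape=XY[Y]__   (q0,Y)→(q0,X,L)
state=q0 head=1 tape=X[Y]X__   (q0,Y)→(q0,X,L)
state=q0 head=0 tape=[X]XX__   (q0,X)→(q1,X,R)
state=q1 head=1 tape=X[X]X__   (q1,X)→(q0,Y,R)
state=q0 head=2 tape=XY[X]__   (q0,X)→(q1,X,R)
state=q1 head=3 tape=XYX[_]_   (q1,_)→(q0,X,L)
state=q0 head=2 tape=XY[X]X_   (q0,X)→(q1,X,R)
state=q1 head=3 tape=XYX[X]_   (q1,X)→(q0,Y,R)
state=q0 head=4 tape=XYXY[_]
At halt the head is at cell 4.

4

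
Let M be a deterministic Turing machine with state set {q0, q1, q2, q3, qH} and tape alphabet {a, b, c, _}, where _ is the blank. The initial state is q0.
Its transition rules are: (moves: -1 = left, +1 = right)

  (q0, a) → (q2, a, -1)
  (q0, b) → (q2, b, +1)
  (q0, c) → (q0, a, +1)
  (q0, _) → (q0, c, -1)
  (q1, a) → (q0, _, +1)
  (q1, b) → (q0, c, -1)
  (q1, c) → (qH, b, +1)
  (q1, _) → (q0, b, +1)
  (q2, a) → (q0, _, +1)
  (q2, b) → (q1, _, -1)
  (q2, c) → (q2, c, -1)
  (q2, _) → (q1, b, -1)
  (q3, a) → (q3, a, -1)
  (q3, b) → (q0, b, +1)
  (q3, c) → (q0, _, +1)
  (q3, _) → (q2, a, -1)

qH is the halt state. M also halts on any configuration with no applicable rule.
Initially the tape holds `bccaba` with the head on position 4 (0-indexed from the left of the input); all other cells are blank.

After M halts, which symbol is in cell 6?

b

q0 | bcca[b]a___   read b → write b, move +1, go to q2
q2 | bccab[a]___   read a → write _, move +1, go to q0
q0 | bccab_[_]__   read _ → write c, move -1, go to q0
q0 | bccab[_]c__   read _ → write c, move -1, go to q0
q0 | bcca[b]cc__   read b → write b, move +1, go to q2
q2 | bccab[c]c__   read c → write c, move -1, go to q2
q2 | bcca[b]cc__   read b → write _, move -1, go to q1
q1 | bcc[a]_cc__   read a → write _, move +1, go to q0
q0 | bcc_[_]cc__   read _ → write c, move -1, go to q0
q0 | bcc[_]ccc__   read _ → write c, move -1, go to q0
q0 | bc[c]cccc__   read c → write a, move +1, go to q0
q0 | bca[c]ccc__   read c → write a, move +1, go to q0
q0 | bcaa[c]cc__   read c → write a, move +1, go to q0
q0 | bcaaa[c]c__   read c → write a, move +1, go to q0
q0 | bcaaaa[c]__   read c → write a, move +1, go to q0
q0 | bcaaaaa[_]_   read _ → write c, move -1, go to q0
q0 | bcaaaa[a]c_   read a → write a, move -1, go to q2
q2 | bcaaa[a]ac_   read a → write _, move +1, go to q0
q0 | bcaaa_[a]c_   read a → write a, move -1, go to q2
q2 | bcaaa[_]ac_   read _ → write b, move -1, go to q1
q1 | bcaa[a]bac_   read a → write _, move +1, go to q0
q0 | bcaa_[b]ac_   read b → write b, move +1, go to q2
q2 | bcaa_b[a]c_   read a → write _, move +1, go to q0
q0 | bcaa_b_[c]_   read c → write a, move +1, go to q0
q0 | bcaa_b_a[_]   read _ → write c, move -1, go to q0
q0 | bcaa_b_[a]c   read a → write a, move -1, go to q2
q2 | bcaa_b[_]ac   read _ → write b, move -1, go to q1
q1 | bcaa_[b]bac   read b → write c, move -1, go to q0
q0 | bcaa[_]cbac   read _ → write c, move -1, go to q0
q0 | bca[a]ccbac   read a → write a, move -1, go to q2
q2 | bc[a]accbac   read a → write _, move +1, go to q0
q0 | bc_[a]ccbac   read a → write a, move -1, go to q2
q2 | bc[_]accbac   read _ → write b, move -1, go to q1
q1 | b[c]baccbac   read c → write b, move +1, go to qH
qH | bb[b]accbac
Cell 6 holds b when M halts.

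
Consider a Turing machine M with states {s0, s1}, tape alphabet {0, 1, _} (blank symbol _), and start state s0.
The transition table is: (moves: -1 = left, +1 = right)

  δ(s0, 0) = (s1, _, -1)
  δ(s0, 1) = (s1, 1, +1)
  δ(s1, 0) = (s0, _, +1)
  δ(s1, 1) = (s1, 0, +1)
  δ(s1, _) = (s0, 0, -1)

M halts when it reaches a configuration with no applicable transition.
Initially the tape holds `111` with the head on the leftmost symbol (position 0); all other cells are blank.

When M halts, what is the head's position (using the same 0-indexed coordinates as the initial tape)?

2

state=s0 head=0 tape=[1]11_   (s0,1)→(s1,1,+1)
state=s1 head=1 tape=1[1]1_   (s1,1)→(s1,0,+1)
state=s1 head=2 tape=10[1]_   (s1,1)→(s1,0,+1)
state=s1 head=3 tape=100[_]   (s1,_)→(s0,0,-1)
state=s0 head=2 tape=10[0]0   (s0,0)→(s1,_,-1)
state=s1 head=1 tape=1[0]_0   (s1,0)→(s0,_,+1)
state=s0 head=2 tape=1_[_]0
At halt the head is at cell 2.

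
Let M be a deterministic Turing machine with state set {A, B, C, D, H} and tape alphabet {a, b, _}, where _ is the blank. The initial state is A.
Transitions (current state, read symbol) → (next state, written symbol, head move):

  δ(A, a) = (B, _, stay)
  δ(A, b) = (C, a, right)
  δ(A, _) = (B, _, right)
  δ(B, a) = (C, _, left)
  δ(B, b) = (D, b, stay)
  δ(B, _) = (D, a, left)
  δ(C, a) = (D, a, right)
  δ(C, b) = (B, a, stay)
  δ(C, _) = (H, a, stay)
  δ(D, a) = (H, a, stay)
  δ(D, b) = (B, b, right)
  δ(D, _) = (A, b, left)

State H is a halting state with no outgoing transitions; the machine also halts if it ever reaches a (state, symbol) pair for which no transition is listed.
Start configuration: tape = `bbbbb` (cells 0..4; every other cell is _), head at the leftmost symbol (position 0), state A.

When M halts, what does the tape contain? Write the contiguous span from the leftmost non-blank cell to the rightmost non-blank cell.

state=A head=0 tape=__[b]bbbb   (A,b)→(C,a,right)
state=C head=1 tape=__a[b]bbb   (C,b)→(B,a,stay)
state=B head=1 tape=__a[a]bbb   (B,a)→(C,_,left)
state=C head=0 tape=__[a]_bbb   (C,a)→(D,a,right)
state=D head=1 tape=__a[_]bbb   (D,_)→(A,b,left)
state=A head=0 tape=__[a]bbbb   (A,a)→(B,_,stay)
state=B head=0 tape=__[_]bbbb   (B,_)→(D,a,left)
state=D head=-1 tape=_[_]abbbb   (D,_)→(A,b,left)
state=A head=-2 tape=[_]babbbb   (A,_)→(B,_,right)
state=B head=-1 tape=_[b]abbbb   (B,b)→(D,b,stay)
state=D head=-1 tape=_[b]abbbb   (D,b)→(B,b,right)
state=B head=0 tape=_b[a]bbbb   (B,a)→(C,_,left)
state=C head=-1 tape=_[b]_bbbb   (C,b)→(B,a,stay)
state=B head=-1 tape=_[a]_bbbb   (B,a)→(C,_,left)
state=C head=-2 tape=[_]__bbbb   (C,_)→(H,a,stay)
state=H head=-2 tape=[a]__bbbb
The non-blank tape span at halt is a__bbbb.

a__bbbb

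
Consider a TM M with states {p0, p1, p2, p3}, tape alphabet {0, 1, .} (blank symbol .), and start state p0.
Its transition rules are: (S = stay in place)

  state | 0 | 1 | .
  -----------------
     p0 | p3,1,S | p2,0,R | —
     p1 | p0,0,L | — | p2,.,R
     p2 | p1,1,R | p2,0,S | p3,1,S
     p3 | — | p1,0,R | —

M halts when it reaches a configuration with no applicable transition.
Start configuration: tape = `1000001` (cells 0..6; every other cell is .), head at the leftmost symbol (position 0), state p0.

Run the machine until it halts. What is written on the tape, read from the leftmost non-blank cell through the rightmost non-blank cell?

0000011

p0 | [1]000001   read 1 → write 0, move R, go to p2
p2 | 0[0]00001   read 0 → write 1, move R, go to p1
p1 | 01[0]0001   read 0 → write 0, move L, go to p0
p0 | 0[1]00001   read 1 → write 0, move R, go to p2
p2 | 00[0]0001   read 0 → write 1, move R, go to p1
p1 | 001[0]001   read 0 → write 0, move L, go to p0
p0 | 00[1]0001   read 1 → write 0, move R, go to p2
p2 | 000[0]001   read 0 → write 1, move R, go to p1
p1 | 0001[0]01   read 0 → write 0, move L, go to p0
p0 | 000[1]001   read 1 → write 0, move R, go to p2
p2 | 0000[0]01   read 0 → write 1, move R, go to p1
p1 | 00001[0]1   read 0 → write 0, move L, go to p0
p0 | 0000[1]01   read 1 → write 0, move R, go to p2
p2 | 00000[0]1   read 0 → write 1, move R, go to p1
p1 | 000001[1]
The non-blank tape span at halt is 0000011.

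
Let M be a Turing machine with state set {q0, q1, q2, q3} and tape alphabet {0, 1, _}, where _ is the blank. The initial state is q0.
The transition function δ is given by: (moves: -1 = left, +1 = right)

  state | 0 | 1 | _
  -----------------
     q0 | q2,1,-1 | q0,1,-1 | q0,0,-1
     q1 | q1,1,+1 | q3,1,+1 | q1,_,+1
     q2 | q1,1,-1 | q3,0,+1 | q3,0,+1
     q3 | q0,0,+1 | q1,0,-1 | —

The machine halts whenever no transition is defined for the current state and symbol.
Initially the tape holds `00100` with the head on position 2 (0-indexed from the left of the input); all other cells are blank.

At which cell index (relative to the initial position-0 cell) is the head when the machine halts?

q0 | _00[1]00_   read 1 → write 1, move -1, go to q0
q0 | _0[0]100_   read 0 → write 1, move -1, go to q2
q2 | _[0]1100_   read 0 → write 1, move -1, go to q1
q1 | [_]11100_   read _ → write _, move +1, go to q1
q1 | _[1]1100_   read 1 → write 1, move +1, go to q3
q3 | _1[1]100_   read 1 → write 0, move -1, go to q1
q1 | _[1]0100_   read 1 → write 1, move +1, go to q3
q3 | _1[0]100_   read 0 → write 0, move +1, go to q0
q0 | _10[1]00_   read 1 → write 1, move -1, go to q0
q0 | _1[0]100_   read 0 → write 1, move -1, go to q2
q2 | _[1]1100_   read 1 → write 0, move +1, go to q3
q3 | _0[1]100_   read 1 → write 0, move -1, go to q1
q1 | _[0]0100_   read 0 → write 1, move +1, go to q1
q1 | _1[0]100_   read 0 → write 1, move +1, go to q1
q1 | _11[1]00_   read 1 → write 1, move +1, go to q3
q3 | _111[0]0_   read 0 → write 0, move +1, go to q0
q0 | _1110[0]_   read 0 → write 1, move -1, go to q2
q2 | _111[0]1_   read 0 → write 1, move -1, go to q1
q1 | _11[1]11_   read 1 → write 1, move +1, go to q3
q3 | _111[1]1_   read 1 → write 0, move -1, go to q1
q1 | _11[1]01_   read 1 → write 1, move +1, go to q3
q3 | _111[0]1_   read 0 → write 0, move +1, go to q0
q0 | _1110[1]_   read 1 → write 1, move -1, go to q0
q0 | _111[0]1_   read 0 → write 1, move -1, go to q2
q2 | _11[1]11_   read 1 → write 0, move +1, go to q3
q3 | _110[1]1_   read 1 → write 0, move -1, go to q1
q1 | _11[0]01_   read 0 → write 1, move +1, go to q1
q1 | _111[0]1_   read 0 → write 1, move +1, go to q1
q1 | _1111[1]_   read 1 → write 1, move +1, go to q3
q3 | _11111[_]
At halt the head is at cell 5.

5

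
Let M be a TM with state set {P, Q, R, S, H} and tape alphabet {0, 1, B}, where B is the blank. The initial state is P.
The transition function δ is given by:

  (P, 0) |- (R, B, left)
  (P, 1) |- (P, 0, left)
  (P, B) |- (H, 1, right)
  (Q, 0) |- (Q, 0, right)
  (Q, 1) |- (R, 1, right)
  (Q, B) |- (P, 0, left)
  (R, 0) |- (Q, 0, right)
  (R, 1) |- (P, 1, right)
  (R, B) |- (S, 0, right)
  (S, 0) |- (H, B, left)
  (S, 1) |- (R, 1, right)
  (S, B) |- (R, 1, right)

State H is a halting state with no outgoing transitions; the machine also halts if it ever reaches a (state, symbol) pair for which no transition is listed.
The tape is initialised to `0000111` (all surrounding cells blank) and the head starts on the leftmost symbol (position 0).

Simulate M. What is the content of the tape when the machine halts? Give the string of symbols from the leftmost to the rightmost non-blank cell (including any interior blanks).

01100000

state=P head=0 tape=B[0]000111   (P,0)→(R,B,left)
state=R head=-1 tape=[B]B000111   (R,B)→(S,0,right)
state=S head=0 tape=0[B]000111   (S,B)→(R,1,right)
state=R head=1 tape=01[0]00111   (R,0)→(Q,0,right)
state=Q head=2 tape=010[0]0111   (Q,0)→(Q,0,right)
state=Q head=3 tape=0100[0]111   (Q,0)→(Q,0,right)
state=Q head=4 tape=01000[1]11   (Q,1)→(R,1,right)
state=R head=5 tape=010001[1]1   (R,1)→(P,1,right)
state=P head=6 tape=0100011[1]   (P,1)→(P,0,left)
state=P head=5 tape=010001[1]0   (P,1)→(P,0,left)
state=P head=4 tape=01000[1]00   (P,1)→(P,0,left)
state=P head=3 tape=0100[0]000   (P,0)→(R,B,left)
state=R head=2 tape=010[0]B000   (R,0)→(Q,0,right)
state=Q head=3 tape=0100[B]000   (Q,B)→(P,0,left)
state=P head=2 tape=010[0]0000   (P,0)→(R,B,left)
state=R head=1 tape=01[0]B0000   (R,0)→(Q,0,right)
state=Q head=2 tape=010[B]0000   (Q,B)→(P,0,left)
state=P head=1 tape=01[0]00000   (P,0)→(R,B,left)
state=R head=0 tape=0[1]B00000   (R,1)→(P,1,right)
state=P head=1 tape=01[B]00000   (P,B)→(H,1,right)
state=H head=2 tape=011[0]0000
The non-blank tape span at halt is 01100000.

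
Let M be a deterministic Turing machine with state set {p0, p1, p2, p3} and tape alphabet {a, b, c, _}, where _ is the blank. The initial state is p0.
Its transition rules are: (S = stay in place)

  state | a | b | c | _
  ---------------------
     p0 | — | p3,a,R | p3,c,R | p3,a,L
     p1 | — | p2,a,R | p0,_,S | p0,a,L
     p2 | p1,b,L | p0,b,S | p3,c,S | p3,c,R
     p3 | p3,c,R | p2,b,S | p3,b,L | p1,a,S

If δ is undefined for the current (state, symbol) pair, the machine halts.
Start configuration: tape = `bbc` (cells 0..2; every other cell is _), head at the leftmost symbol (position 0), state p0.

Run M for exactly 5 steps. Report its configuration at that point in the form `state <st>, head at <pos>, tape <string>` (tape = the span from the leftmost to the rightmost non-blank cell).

p0 | [b]bc   read b → write a, move R, go to p3
p3 | a[b]c   read b → write b, move S, go to p2
p2 | a[b]c   read b → write b, move S, go to p0
p0 | a[b]c   read b → write a, move R, go to p3
p3 | aa[c]   read c → write b, move L, go to p3
p3 | a[a]b
After 5 steps: state p3, head at 1, tape aab.

state p3, head at 1, tape aab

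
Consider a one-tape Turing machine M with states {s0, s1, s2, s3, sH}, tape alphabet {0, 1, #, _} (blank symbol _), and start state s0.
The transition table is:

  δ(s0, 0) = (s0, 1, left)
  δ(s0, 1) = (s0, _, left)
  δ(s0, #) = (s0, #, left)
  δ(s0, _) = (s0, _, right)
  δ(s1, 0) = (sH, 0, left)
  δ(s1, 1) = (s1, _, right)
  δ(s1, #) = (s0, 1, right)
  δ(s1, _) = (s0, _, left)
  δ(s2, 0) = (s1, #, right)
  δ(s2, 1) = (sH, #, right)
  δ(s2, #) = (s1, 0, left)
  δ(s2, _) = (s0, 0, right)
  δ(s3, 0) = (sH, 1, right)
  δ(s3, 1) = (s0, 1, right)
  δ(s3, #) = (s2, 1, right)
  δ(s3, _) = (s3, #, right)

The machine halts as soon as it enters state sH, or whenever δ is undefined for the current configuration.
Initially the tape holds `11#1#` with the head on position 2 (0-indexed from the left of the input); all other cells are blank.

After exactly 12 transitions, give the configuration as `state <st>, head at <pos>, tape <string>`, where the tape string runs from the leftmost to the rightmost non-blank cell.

state=s0 head=2 tape=_11[#]1#   (s0,#)→(s0,#,left)
state=s0 head=1 tape=_1[1]#1#   (s0,1)→(s0,_,left)
state=s0 head=0 tape=_[1]_#1#   (s0,1)→(s0,_,left)
state=s0 head=-1 tape=[_]__#1#   (s0,_)→(s0,_,right)
state=s0 head=0 tape=_[_]_#1#   (s0,_)→(s0,_,right)
state=s0 head=1 tape=__[_]#1#   (s0,_)→(s0,_,right)
state=s0 head=2 tape=___[#]1#   (s0,#)→(s0,#,left)
state=s0 head=1 tape=__[_]#1#   (s0,_)→(s0,_,right)
state=s0 head=2 tape=___[#]1#   (s0,#)→(s0,#,left)
state=s0 head=1 tape=__[_]#1#   (s0,_)→(s0,_,right)
state=s0 head=2 tape=___[#]1#   (s0,#)→(s0,#,left)
state=s0 head=1 tape=__[_]#1#   (s0,_)→(s0,_,right)
state=s0 head=2 tape=___[#]1#
After 12 steps: state s0, head at 2, tape #1#.

state s0, head at 2, tape #1#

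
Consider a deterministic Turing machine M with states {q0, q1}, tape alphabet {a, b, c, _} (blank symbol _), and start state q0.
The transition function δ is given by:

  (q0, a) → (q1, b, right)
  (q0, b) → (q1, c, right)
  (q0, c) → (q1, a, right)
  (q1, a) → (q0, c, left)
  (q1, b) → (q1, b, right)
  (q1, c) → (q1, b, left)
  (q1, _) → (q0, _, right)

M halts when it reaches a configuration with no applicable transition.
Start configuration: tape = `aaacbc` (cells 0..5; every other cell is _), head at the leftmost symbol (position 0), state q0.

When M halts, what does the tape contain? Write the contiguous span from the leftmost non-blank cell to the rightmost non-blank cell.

cbbbbb

state=q0 head=0 tape=_[a]aacbc__   (q0,a)→(q1,b,right)
state=q1 head=1 tape=_b[a]acbc__   (q1,a)→(q0,c,left)
state=q0 head=0 tape=_[b]cacbc__   (q0,b)→(q1,c,right)
state=q1 head=1 tape=_c[c]acbc__   (q1,c)→(q1,b,left)
state=q1 head=0 tape=_[c]bacbc__   (q1,c)→(q1,b,left)
state=q1 head=-1 tape=[_]bbacbc__   (q1,_)→(q0,_,right)
state=q0 head=0 tape=_[b]bacbc__   (q0,b)→(q1,c,right)
state=q1 head=1 tape=_c[b]acbc__   (q1,b)→(q1,b,right)
state=q1 head=2 tape=_cb[a]cbc__   (q1,a)→(q0,c,left)
state=q0 head=1 tape=_c[b]ccbc__   (q0,b)→(q1,c,right)
state=q1 head=2 tape=_cc[c]cbc__   (q1,c)→(q1,b,left)
state=q1 head=1 tape=_c[c]bcbc__   (q1,c)→(q1,b,left)
state=q1 head=0 tape=_[c]bbcbc__   (q1,c)→(q1,b,left)
state=q1 head=-1 tape=[_]bbbcbc__   (q1,_)→(q0,_,right)
state=q0 head=0 tape=_[b]bbcbc__   (q0,b)→(q1,c,right)
state=q1 head=1 tape=_c[b]bcbc__   (q1,b)→(q1,b,right)
state=q1 head=2 tape=_cb[b]cbc__   (q1,b)→(q1,b,right)
state=q1 head=3 tape=_cbb[c]bc__   (q1,c)→(q1,b,left)
state=q1 head=2 tape=_cb[b]bbc__   (q1,b)→(q1,b,right)
state=q1 head=3 tape=_cbb[b]bc__   (q1,b)→(q1,b,right)
state=q1 head=4 tape=_cbbb[b]c__   (q1,b)→(q1,b,right)
state=q1 head=5 tape=_cbbbb[c]__   (q1,c)→(q1,b,left)
state=q1 head=4 tape=_cbbb[b]b__   (q1,b)→(q1,b,right)
state=q1 head=5 tape=_cbbbb[b]__   (q1,b)→(q1,b,right)
state=q1 head=6 tape=_cbbbbb[_]_   (q1,_)→(q0,_,right)
state=q0 head=7 tape=_cbbbbb_[_]
The non-blank tape span at halt is cbbbbb.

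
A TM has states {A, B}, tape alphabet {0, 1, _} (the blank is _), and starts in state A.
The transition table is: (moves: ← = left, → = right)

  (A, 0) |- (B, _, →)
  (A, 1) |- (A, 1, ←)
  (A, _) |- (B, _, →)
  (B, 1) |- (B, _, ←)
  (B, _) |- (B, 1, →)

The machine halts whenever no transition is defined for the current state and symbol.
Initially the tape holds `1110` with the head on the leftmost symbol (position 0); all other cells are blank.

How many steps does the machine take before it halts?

23

A | ___[1]110   read 1 → write 1, move ←, go to A
A | __[_]1110   read _ → write _, move →, go to B
B | ___[1]110   read 1 → write _, move ←, go to B
B | __[_]_110   read _ → write 1, move →, go to B
B | __1[_]110   read _ → write 1, move →, go to B
B | __11[1]10   read 1 → write _, move ←, go to B
B | __1[1]_10   read 1 → write _, move ←, go to B
B | __[1]__10   read 1 → write _, move ←, go to B
B | _[_]___10   read _ → write 1, move →, go to B
B | _1[_]__10   read _ → write 1, move →, go to B
B | _11[_]_10   read _ → write 1, move →, go to B
B | _111[_]10   read _ → write 1, move →, go to B
B | _1111[1]0   read 1 → write _, move ←, go to B
B | _111[1]_0   read 1 → write _, move ←, go to B
B | _11[1]__0   read 1 → write _, move ←, go to B
B | _1[1]___0   read 1 → write _, move ←, go to B
B | _[1]____0   read 1 → write _, move ←, go to B
B | [_]_____0   read _ → write 1, move →, go to B
B | 1[_]____0   read _ → write 1, move →, go to B
B | 11[_]___0   read _ → write 1, move →, go to B
B | 111[_]__0   read _ → write 1, move →, go to B
B | 1111[_]_0   read _ → write 1, move →, go to B
B | 11111[_]0   read _ → write 1, move →, go to B
B | 111111[0]
M halts after 23 transitions.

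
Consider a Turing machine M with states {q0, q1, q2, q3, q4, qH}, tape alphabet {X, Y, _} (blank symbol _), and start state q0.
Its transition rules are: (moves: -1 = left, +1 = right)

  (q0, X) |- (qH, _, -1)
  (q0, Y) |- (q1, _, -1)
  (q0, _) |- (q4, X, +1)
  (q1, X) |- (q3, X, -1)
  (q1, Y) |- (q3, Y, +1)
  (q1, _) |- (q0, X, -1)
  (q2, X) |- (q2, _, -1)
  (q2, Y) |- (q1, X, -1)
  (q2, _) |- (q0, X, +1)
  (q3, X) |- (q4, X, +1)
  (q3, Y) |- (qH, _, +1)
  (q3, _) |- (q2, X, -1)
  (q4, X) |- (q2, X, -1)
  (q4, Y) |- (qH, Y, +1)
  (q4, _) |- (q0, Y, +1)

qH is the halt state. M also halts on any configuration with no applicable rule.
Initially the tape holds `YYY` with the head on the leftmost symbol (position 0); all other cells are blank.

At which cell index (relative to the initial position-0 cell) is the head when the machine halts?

state=q0 head=0 tape=____[Y]YY   (q0,Y)→(q1,_,-1)
state=q1 head=-1 tape=___[_]_YY   (q1,_)→(q0,X,-1)
state=q0 head=-2 tape=__[_]X_YY   (q0,_)→(q4,X,+1)
state=q4 head=-1 tape=__X[X]_YY   (q4,X)→(q2,X,-1)
state=q2 head=-2 tape=__[X]X_YY   (q2,X)→(q2,_,-1)
state=q2 head=-3 tape=_[_]_X_YY   (q2,_)→(q0,X,+1)
state=q0 head=-2 tape=_X[_]X_YY   (q0,_)→(q4,X,+1)
state=q4 head=-1 tape=_XX[X]_YY   (q4,X)→(q2,X,-1)
state=q2 head=-2 tape=_X[X]X_YY   (q2,X)→(q2,_,-1)
state=q2 head=-3 tape=_[X]_X_YY   (q2,X)→(q2,_,-1)
state=q2 head=-4 tape=[_]__X_YY   (q2,_)→(q0,X,+1)
state=q0 head=-3 tape=X[_]_X_YY   (q0,_)→(q4,X,+1)
state=q4 head=-2 tape=XX[_]X_YY   (q4,_)→(q0,Y,+1)
state=q0 head=-1 tape=XXY[X]_YY   (q0,X)→(qH,_,-1)
state=qH head=-2 tape=XX[Y]__YY
At halt the head is at cell -2.

-2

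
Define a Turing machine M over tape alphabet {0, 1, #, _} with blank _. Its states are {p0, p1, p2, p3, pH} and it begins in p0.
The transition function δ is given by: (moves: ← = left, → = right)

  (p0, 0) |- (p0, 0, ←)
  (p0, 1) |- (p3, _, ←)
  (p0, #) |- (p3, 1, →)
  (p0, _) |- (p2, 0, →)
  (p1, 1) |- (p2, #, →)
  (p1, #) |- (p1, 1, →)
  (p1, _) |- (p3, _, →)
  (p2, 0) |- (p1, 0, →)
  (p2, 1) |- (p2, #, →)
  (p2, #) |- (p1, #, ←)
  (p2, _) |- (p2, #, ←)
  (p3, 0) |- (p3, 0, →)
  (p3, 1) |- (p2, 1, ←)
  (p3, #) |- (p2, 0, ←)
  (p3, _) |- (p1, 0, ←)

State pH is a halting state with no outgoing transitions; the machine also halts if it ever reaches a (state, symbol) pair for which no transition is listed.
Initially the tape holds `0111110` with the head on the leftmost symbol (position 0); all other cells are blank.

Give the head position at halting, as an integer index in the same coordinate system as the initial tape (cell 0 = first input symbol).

state=p0 head=0 tape=_[0]111110___   (p0,0)→(p0,0,←)
state=p0 head=-1 tape=[_]0111110___   (p0,_)→(p2,0,→)
state=p2 head=0 tape=0[0]111110___   (p2,0)→(p1,0,→)
state=p1 head=1 tape=00[1]11110___   (p1,1)→(p2,#,→)
state=p2 head=2 tape=00#[1]1110___   (p2,1)→(p2,#,→)
state=p2 head=3 tape=00##[1]110___   (p2,1)→(p2,#,→)
state=p2 head=4 tape=00###[1]10___   (p2,1)→(p2,#,→)
state=p2 head=5 tape=00####[1]0___   (p2,1)→(p2,#,→)
state=p2 head=6 tape=00#####[0]___   (p2,0)→(p1,0,→)
state=p1 head=7 tape=00#####0[_]__   (p1,_)→(p3,_,→)
state=p3 head=8 tape=00#####0_[_]_   (p3,_)→(p1,0,←)
state=p1 head=7 tape=00#####0[_]0_   (p1,_)→(p3,_,→)
state=p3 head=8 tape=00#####0_[0]_   (p3,0)→(p3,0,→)
state=p3 head=9 tape=00#####0_0[_]   (p3,_)→(p1,0,←)
state=p1 head=8 tape=00#####0_[0]0
At halt the head is at cell 8.

8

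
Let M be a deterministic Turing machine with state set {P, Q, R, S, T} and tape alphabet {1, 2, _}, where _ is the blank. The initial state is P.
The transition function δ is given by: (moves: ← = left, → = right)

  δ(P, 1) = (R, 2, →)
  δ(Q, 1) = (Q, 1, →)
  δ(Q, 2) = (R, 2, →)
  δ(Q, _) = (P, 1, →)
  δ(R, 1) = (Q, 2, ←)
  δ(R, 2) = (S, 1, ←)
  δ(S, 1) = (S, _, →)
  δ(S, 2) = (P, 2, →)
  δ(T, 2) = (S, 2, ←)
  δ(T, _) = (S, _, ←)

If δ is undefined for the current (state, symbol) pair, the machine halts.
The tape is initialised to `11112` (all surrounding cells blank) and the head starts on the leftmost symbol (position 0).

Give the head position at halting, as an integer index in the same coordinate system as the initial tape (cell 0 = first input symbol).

state=P head=0 tape=[1]1112_   (P,1)→(R,2,→)
state=R head=1 tape=2[1]112_   (R,1)→(Q,2,←)
state=Q head=0 tape=[2]2112_   (Q,2)→(R,2,→)
state=R head=1 tape=2[2]112_   (R,2)→(S,1,←)
state=S head=0 tape=[2]1112_   (S,2)→(P,2,→)
state=P head=1 tape=2[1]112_   (P,1)→(R,2,→)
state=R head=2 tape=22[1]12_   (R,1)→(Q,2,←)
state=Q head=1 tape=2[2]212_   (Q,2)→(R,2,→)
state=R head=2 tape=22[2]12_   (R,2)→(S,1,←)
state=S head=1 tape=2[2]112_   (S,2)→(P,2,→)
state=P head=2 tape=22[1]12_   (P,1)→(R,2,→)
state=R head=3 tape=222[1]2_   (R,1)→(Q,2,←)
state=Q head=2 tape=22[2]22_   (Q,2)→(R,2,→)
state=R head=3 tape=222[2]2_   (R,2)→(S,1,←)
state=S head=2 tape=22[2]12_   (S,2)→(P,2,→)
state=P head=3 tape=222[1]2_   (P,1)→(R,2,→)
state=R head=4 tape=2222[2]_   (R,2)→(S,1,←)
state=S head=3 tape=222[2]1_   (S,2)→(P,2,→)
state=P head=4 tape=2222[1]_   (P,1)→(R,2,→)
state=R head=5 tape=22222[_]
At halt the head is at cell 5.

5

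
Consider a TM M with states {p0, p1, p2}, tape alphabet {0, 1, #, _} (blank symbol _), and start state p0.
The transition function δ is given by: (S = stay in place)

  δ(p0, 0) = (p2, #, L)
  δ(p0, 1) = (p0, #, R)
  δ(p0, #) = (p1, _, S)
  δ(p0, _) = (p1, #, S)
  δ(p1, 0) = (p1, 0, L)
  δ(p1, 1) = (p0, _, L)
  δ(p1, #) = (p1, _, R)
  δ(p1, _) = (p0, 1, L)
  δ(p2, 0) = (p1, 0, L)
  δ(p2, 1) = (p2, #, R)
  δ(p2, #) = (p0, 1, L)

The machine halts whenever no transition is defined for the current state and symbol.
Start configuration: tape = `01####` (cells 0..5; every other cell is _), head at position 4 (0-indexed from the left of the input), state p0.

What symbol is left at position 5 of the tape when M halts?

1

state=p0 head=4 tape=_01##[#]#   (p0,#)→(p1,_,S)
state=p1 head=4 tape=_01##[_]#   (p1,_)→(p0,1,L)
state=p0 head=3 tape=_01#[#]1#   (p0,#)→(p1,_,S)
state=p1 head=3 tape=_01#[_]1#   (p1,_)→(p0,1,L)
state=p0 head=2 tape=_01[#]11#   (p0,#)→(p1,_,S)
state=p1 head=2 tape=_01[_]11#   (p1,_)→(p0,1,L)
state=p0 head=1 tape=_0[1]111#   (p0,1)→(p0,#,R)
state=p0 head=2 tape=_0#[1]11#   (p0,1)→(p0,#,R)
state=p0 head=3 tape=_0##[1]1#   (p0,1)→(p0,#,R)
state=p0 head=4 tape=_0###[1]#   (p0,1)→(p0,#,R)
state=p0 head=5 tape=_0####[#]   (p0,#)→(p1,_,S)
state=p1 head=5 tape=_0####[_]   (p1,_)→(p0,1,L)
state=p0 head=4 tape=_0###[#]1   (p0,#)→(p1,_,S)
state=p1 head=4 tape=_0###[_]1   (p1,_)→(p0,1,L)
state=p0 head=3 tape=_0##[#]11   (p0,#)→(p1,_,S)
state=p1 head=3 tape=_0##[_]11   (p1,_)→(p0,1,L)
state=p0 head=2 tape=_0#[#]111   (p0,#)→(p1,_,S)
state=p1 head=2 tape=_0#[_]111   (p1,_)→(p0,1,L)
state=p0 head=1 tape=_0[#]1111   (p0,#)→(p1,_,S)
state=p1 head=1 tape=_0[_]1111   (p1,_)→(p0,1,L)
state=p0 head=0 tape=_[0]11111   (p0,0)→(p2,#,L)
state=p2 head=-1 tape=[_]#11111
Cell 5 holds 1 when M halts.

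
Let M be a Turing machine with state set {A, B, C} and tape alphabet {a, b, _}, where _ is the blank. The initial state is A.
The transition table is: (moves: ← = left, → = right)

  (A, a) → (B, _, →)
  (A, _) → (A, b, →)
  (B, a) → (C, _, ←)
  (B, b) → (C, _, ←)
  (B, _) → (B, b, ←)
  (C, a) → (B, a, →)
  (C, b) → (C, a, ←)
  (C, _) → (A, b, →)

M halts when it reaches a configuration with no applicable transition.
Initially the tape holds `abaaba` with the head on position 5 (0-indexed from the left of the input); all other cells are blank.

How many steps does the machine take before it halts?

state=A head=5 tape=_abaab[a]_   (A,a)→(B,_,→)
state=B head=6 tape=_abaab_[_]   (B,_)→(B,b,←)
state=B head=5 tape=_abaab[_]b   (B,_)→(B,b,←)
state=B head=4 tape=_abaa[b]bb   (B,b)→(C,_,←)
state=C head=3 tape=_aba[a]_bb   (C,a)→(B,a,→)
state=B head=4 tape=_abaa[_]bb   (B,_)→(B,b,←)
state=B head=3 tape=_aba[a]bbb   (B,a)→(C,_,←)
state=C head=2 tape=_ab[a]_bbb   (C,a)→(B,a,→)
state=B head=3 tape=_aba[_]bbb   (B,_)→(B,b,←)
state=B head=2 tape=_ab[a]bbbb   (B,a)→(C,_,←)
state=C head=1 tape=_a[b]_bbbb   (C,b)→(C,a,←)
state=C head=0 tape=_[a]a_bbbb   (C,a)→(B,a,→)
state=B head=1 tape=_a[a]_bbbb   (B,a)→(C,_,←)
state=C head=0 tape=_[a]__bbbb   (C,a)→(B,a,→)
state=B head=1 tape=_a[_]_bbbb   (B,_)→(B,b,←)
state=B head=0 tape=_[a]b_bbbb   (B,a)→(C,_,←)
state=C head=-1 tape=[_]_b_bbbb   (C,_)→(A,b,→)
state=A head=0 tape=b[_]b_bbbb   (A,_)→(A,b,→)
state=A head=1 tape=bb[b]_bbbb
M halts after 18 transitions.

18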